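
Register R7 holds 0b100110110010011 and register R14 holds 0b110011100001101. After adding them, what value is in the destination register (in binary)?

Add column by column in base 2, right to left:
  1+1 = 0 carry 1
  1+0+1 = 0 carry 1
  0+1+1 = 0 carry 1
  0+1+1 = 0 carry 1
  1+0+1 = 0 carry 1
  0+0+1 = 1
  0+0 = 0
  1+0 = 1
  1+1 = 0 carry 1
  0+1+1 = 0 carry 1
  1+1+1 = 1 carry 1
  1+0+1 = 0 carry 1
  0+0+1 = 1
  0+1 = 1
  1+1 = 0 carry 1
  final carry 1

0b1011010010100000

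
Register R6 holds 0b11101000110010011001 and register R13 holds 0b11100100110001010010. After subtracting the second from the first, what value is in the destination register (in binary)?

0b100000001000111

Subtract column by column in base 2:
  1-0 → 1
  0-1 → 1 (borrow)
  0-0-1 → 1 (borrow)
  1-0-1 → 0
  1-1 → 0
  0-0 → 0
  0-1 → 1 (borrow)
  1-0-1 → 0
  0-0 → 0
  0-0 → 0
  1-1 → 0
  1-1 → 0
  0-0 → 0
  0-0 → 0
  0-1 → 1 (borrow)
  1-0-1 → 0
  0-0 → 0
  1-1 → 0
  1-1 → 0
  1-1 → 0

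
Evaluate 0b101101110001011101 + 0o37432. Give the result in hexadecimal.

0x31B77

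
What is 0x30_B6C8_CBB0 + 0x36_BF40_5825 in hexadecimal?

Add column by column in base 16, right to left:
  0+5 = 5
  B+2 = D
  B+8 = 3 carry 1
  C+5+1 = 2 carry 1
  8+0+1 = 9
  C+4 = 0 carry 1
  6+F+1 = 6 carry 1
  B+B+1 = 7 carry 1
  0+6+1 = 7
  3+3 = 6

0x67760923D5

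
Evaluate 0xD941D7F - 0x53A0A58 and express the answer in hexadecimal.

0x85A1327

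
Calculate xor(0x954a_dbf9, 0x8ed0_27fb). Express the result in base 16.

XOR each hex digit independently (no carries):
  9^8=1, 5^e=b, 4^d=9, a^0=a, d^2=f, b^7=c, f^f=0, 9^b=2

0x1b9afc02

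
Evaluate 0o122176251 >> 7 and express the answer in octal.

0o510771

7 bits is not a whole number of base-8 digits; in binary: 1010010001111110010101001 >> 7 = 101001000111111001.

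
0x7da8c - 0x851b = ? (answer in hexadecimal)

0x75571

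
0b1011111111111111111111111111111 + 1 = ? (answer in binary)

The trailing 29 digits are 1 (max in base 2), so adding 1 cascades: they roll to 0 and the next digit up increments.

0b1100000000000000000000000000000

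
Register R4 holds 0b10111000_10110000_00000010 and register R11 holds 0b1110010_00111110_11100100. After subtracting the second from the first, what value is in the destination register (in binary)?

0b10001100111000100011110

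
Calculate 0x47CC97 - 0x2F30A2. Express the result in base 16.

Subtract column by column in base 16:
  7-2 → 5
  9-A → F (borrow)
  C-0-1 → B
  C-3 → 9
  7-F → 8 (borrow)
  4-2-1 → 1

0x189BF5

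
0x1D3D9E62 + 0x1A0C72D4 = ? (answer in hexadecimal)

0x374A1136

Add column by column in base 16, right to left:
  2+4 = 6
  6+D = 3 carry 1
  E+2+1 = 1 carry 1
  9+7+1 = 1 carry 1
  D+C+1 = A carry 1
  3+0+1 = 4
  D+A = 7 carry 1
  1+1+1 = 3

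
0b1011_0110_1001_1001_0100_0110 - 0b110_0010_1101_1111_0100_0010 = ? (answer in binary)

0b10100111011101000000100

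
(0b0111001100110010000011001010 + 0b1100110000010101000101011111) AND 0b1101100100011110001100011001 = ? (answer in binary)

0b1100100000110001000001001

Add column by column in base 2, right to left:
  0+1 = 1
  1+1 = 0 carry 1
  0+1+1 = 0 carry 1
  1+1+1 = 1 carry 1
  0+1+1 = 0 carry 1
  0+0+1 = 1
  1+1 = 0 carry 1
  1+0+1 = 0 carry 1
  0+1+1 = 0 carry 1
  0+0+1 = 1
  0+0 = 0
  0+0 = 0
  0+1 = 1
  1+0 = 1
  0+1 = 1
  0+0 = 0
  1+1 = 0 carry 1
  1+0+1 = 0 carry 1
  0+0+1 = 1
  0+0 = 0
  1+0 = 1
  1+0 = 1
  0+1 = 1
  0+1 = 1
  1+0 = 1
  1+0 = 1
  1+1 = 0 carry 1
  0+1+1 = 0 carry 1
  final carry 1
Sum = 0b10011111101000111001000101001; now AND with 0b1101100100011110001100011001:
  10011111101000111001000101001
& 01101100100011110001100011001
= 00001100100000110001000001001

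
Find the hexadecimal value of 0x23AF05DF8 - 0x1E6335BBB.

0x54BD023D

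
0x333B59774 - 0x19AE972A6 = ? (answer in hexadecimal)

Subtract column by column in base 16:
  4-6 → E (borrow)
  7-A-1 → C (borrow)
  7-2-1 → 4
  9-7 → 2
  5-9 → C (borrow)
  B-E-1 → C (borrow)
  3-A-1 → 8 (borrow)
  3-9-1 → 9 (borrow)
  3-1-1 → 1

0x198CC24CE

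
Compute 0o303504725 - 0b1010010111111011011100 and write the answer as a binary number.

0b10111001010000101011111001

0o303504725 = 0b11000011101000100111010101 in binary.
Subtract column by column in base 2:
  1-0 → 1
  0-0 → 0
  1-1 → 0
  0-1 → 1 (borrow)
  1-1-1 → 1 (borrow)
  0-0-1 → 1 (borrow)
  1-1-1 → 1 (borrow)
  1-1-1 → 1 (borrow)
  1-0-1 → 0
  0-1 → 1 (borrow)
  0-1-1 → 0 (borrow)
  1-1-1 → 1 (borrow)
  0-1-1 → 0 (borrow)
  0-1-1 → 0 (borrow)
  0-1-1 → 0 (borrow)
  1-0-1 → 0
  0-1 → 1 (borrow)
  1-0-1 → 0
  1-0 → 1
  1-1 → 0
  0-0 → 0
  0-1 → 1 (borrow)
  0-0-1 → 1 (borrow)
  0-0-1 → 1 (borrow)
  1-0-1 → 0
  1-0 → 1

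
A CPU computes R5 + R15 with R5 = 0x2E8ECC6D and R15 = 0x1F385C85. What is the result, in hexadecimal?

Add column by column in base 16, right to left:
  D+5 = 2 carry 1
  6+8+1 = F
  C+C = 8 carry 1
  C+5+1 = 2 carry 1
  E+8+1 = 7 carry 1
  8+3+1 = C
  E+F = D carry 1
  2+1+1 = 4

0x4DC728F2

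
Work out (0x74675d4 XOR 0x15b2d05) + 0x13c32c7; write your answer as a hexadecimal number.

First 0x74675d4 XOR 0x15b2d05 = 0x61d58d1.
Add column by column in base 16, right to left:
  1+7 = 8
  d+c = 9 carry 1
  8+2+1 = b
  5+3 = 8
  d+c = 9 carry 1
  1+3+1 = 5
  6+1 = 7

0x7598b98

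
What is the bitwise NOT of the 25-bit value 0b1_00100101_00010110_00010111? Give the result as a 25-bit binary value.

Invert each bit: 1001001010001011000010111 → 0110110101110100111101000.

0b0110110101110100111101000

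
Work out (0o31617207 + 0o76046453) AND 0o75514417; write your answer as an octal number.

Add column by column in base 8, right to left:
  7+3 = 2 carry 1
  0+5+1 = 6
  2+4 = 6
  7+6 = 5 carry 1
  1+4+1 = 6
  6+0 = 6
  1+6 = 7
  3+7 = 2 carry 1
  final carry 1
Sum = 0o127665662; now AND with 0o75514417:
  1&0=0, 2&7=2, 7&5=5, 6&5=4, 6&1=0, 5&4=4, 6&4=4, 6&1=0, 2&7=2

0o25404402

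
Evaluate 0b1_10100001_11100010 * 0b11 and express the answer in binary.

0b1001110010110100110

Multiply each base-2 digit by 3, carrying:
  0×3 = 0 → write 0
  1×3 = 3 → write 1 carry 1
  0×3+1 = 1 → write 1
  0×3 = 0 → write 0
  0×3 = 0 → write 0
  1×3 = 3 → write 1 carry 1
  1×3+1 = 4 → write 0 carry 2
  1×3+2 = 5 → write 1 carry 2
  1×3+2 = 5 → write 1 carry 2
  0×3+2 = 2 → write 0 carry 1
  0×3+1 = 1 → write 1
  0×3 = 0 → write 0
  0×3 = 0 → write 0
  1×3 = 3 → write 1 carry 1
  0×3+1 = 1 → write 1
  1×3 = 3 → write 1 carry 1
  1×3+1 = 4 → write 0 carry 2
  remaining carry: 10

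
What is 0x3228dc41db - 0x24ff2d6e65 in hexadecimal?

0xd29aed376

Subtract column by column in base 16:
  b-5 → 6
  d-6 → 7
  1-e → 3 (borrow)
  4-6-1 → d (borrow)
  c-d-1 → e (borrow)
  d-2-1 → a
  8-f → 9 (borrow)
  2-f-1 → 2 (borrow)
  2-4-1 → d (borrow)
  3-2-1 → 0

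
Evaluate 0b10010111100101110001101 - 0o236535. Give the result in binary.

0b10010101000111000110000

0o236535 = 0b10011110101011101 in binary.
Subtract column by column in base 2:
  1-1 → 0
  0-0 → 0
  1-1 → 0
  1-1 → 0
  0-1 → 1 (borrow)
  0-0-1 → 1 (borrow)
  0-1-1 → 0 (borrow)
  1-0-1 → 0
  1-1 → 0
  1-0 → 1
  0-1 → 1 (borrow)
  1-1-1 → 1 (borrow)
  0-1-1 → 0 (borrow)
  0-1-1 → 0 (borrow)
  1-0-1 → 0
  1-0 → 1
  1-1 → 0
  1-0 → 1
  0-0 → 0
  1-0 → 1
  0-0 → 0
  0-0 → 0
  1-0 → 1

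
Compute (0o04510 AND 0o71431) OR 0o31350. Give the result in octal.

0o31750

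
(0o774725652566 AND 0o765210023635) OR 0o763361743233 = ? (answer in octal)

0o767361743637

0o774725652566 AND 0o765210023635 = 0o764200002424.
Then OR with 0o763361743233.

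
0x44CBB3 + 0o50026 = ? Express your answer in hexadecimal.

0o50026 = 0x5016 in hexadecimal.
Add column by column in base 16, right to left:
  3+6 = 9
  B+1 = C
  B+0 = B
  C+5 = 1 carry 1
  4+0+1 = 5
  4+0 = 4

0x451BC9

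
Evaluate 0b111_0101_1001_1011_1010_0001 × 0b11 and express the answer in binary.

0b1011000001101001011100011

Multiply each base-2 digit by 3, carrying:
  1×3 = 3 → write 1 carry 1
  0×3+1 = 1 → write 1
  0×3 = 0 → write 0
  0×3 = 0 → write 0
  0×3 = 0 → write 0
  1×3 = 3 → write 1 carry 1
  0×3+1 = 1 → write 1
  1×3 = 3 → write 1 carry 1
  1×3+1 = 4 → write 0 carry 2
  1×3+2 = 5 → write 1 carry 2
  0×3+2 = 2 → write 0 carry 1
  1×3+1 = 4 → write 0 carry 2
  1×3+2 = 5 → write 1 carry 2
  0×3+2 = 2 → write 0 carry 1
  0×3+1 = 1 → write 1
  1×3 = 3 → write 1 carry 1
  1×3+1 = 4 → write 0 carry 2
  0×3+2 = 2 → write 0 carry 1
  1×3+1 = 4 → write 0 carry 2
  0×3+2 = 2 → write 0 carry 1
  1×3+1 = 4 → write 0 carry 2
  1×3+2 = 5 → write 1 carry 2
  1×3+2 = 5 → write 1 carry 2
  remaining carry: 10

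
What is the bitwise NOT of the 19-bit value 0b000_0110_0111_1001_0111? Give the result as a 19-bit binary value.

Invert each bit: 0000110011110010111 → 1111001100001101000.

0b1111001100001101000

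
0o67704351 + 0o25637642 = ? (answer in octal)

0o115544213

Add column by column in base 8, right to left:
  1+2 = 3
  5+4 = 1 carry 1
  3+6+1 = 2 carry 1
  4+7+1 = 4 carry 1
  0+3+1 = 4
  7+6 = 5 carry 1
  7+5+1 = 5 carry 1
  6+2+1 = 1 carry 1
  final carry 1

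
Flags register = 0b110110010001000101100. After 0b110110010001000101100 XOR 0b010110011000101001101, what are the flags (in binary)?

0b100000001001101100001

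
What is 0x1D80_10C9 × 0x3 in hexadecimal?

0x5880325B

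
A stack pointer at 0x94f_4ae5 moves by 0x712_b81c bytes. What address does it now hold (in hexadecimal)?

0x10620301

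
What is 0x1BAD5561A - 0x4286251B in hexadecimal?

0x1784F30FF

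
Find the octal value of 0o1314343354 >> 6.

0o13143433

Shifting right by 6 bits = 2 oct digits: drop the last 2.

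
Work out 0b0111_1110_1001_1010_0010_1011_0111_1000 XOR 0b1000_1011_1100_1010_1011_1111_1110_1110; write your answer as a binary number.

0b11110101010100001001010010010110

XOR bit by bit (1 where the bits differ):
  01111110100110100010101101111000
^ 10001011110010101011111111101110
= 11110101010100001001010010010110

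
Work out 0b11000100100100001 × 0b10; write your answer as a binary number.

0b110001001001000010

Multiply each base-2 digit by 2, carrying:
  1×2 = 2 → write 0 carry 1
  0×2+1 = 1 → write 1
  0×2 = 0 → write 0
  0×2 = 0 → write 0
  0×2 = 0 → write 0
  1×2 = 2 → write 0 carry 1
  0×2+1 = 1 → write 1
  0×2 = 0 → write 0
  1×2 = 2 → write 0 carry 1
  0×2+1 = 1 → write 1
  0×2 = 0 → write 0
  1×2 = 2 → write 0 carry 1
  0×2+1 = 1 → write 1
  0×2 = 0 → write 0
  0×2 = 0 → write 0
  1×2 = 2 → write 0 carry 1
  1×2+1 = 3 → write 1 carry 1
  remaining carry: 1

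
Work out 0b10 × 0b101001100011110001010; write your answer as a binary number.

0b1010011000111100010100

Multiply each base-2 digit by 2, carrying:
  0×2 = 0 → write 0
  1×2 = 2 → write 0 carry 1
  0×2+1 = 1 → write 1
  1×2 = 2 → write 0 carry 1
  0×2+1 = 1 → write 1
  0×2 = 0 → write 0
  0×2 = 0 → write 0
  1×2 = 2 → write 0 carry 1
  1×2+1 = 3 → write 1 carry 1
  1×2+1 = 3 → write 1 carry 1
  1×2+1 = 3 → write 1 carry 1
  0×2+1 = 1 → write 1
  0×2 = 0 → write 0
  0×2 = 0 → write 0
  1×2 = 2 → write 0 carry 1
  1×2+1 = 3 → write 1 carry 1
  0×2+1 = 1 → write 1
  0×2 = 0 → write 0
  1×2 = 2 → write 0 carry 1
  0×2+1 = 1 → write 1
  1×2 = 2 → write 0 carry 1
  remaining carry: 1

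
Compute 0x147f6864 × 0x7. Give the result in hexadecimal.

Multiply each base-16 digit by 7, carrying:
  4×7 = 28 → write c carry 1
  6×7+1 = 43 → write b carry 2
  8×7+2 = 58 → write a carry 3
  6×7+3 = 45 → write d carry 2
  f×7+2 = 107 → write b carry 6
  7×7+6 = 55 → write 7 carry 3
  4×7+3 = 31 → write f carry 1
  1×7+1 = 8 → write 8

0x8f7bdabc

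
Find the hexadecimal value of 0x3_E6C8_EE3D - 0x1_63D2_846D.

Subtract column by column in base 16:
  D-D → 0
  3-6 → D (borrow)
  E-4-1 → 9
  E-8 → 6
  8-2 → 6
  C-D → F (borrow)
  6-3-1 → 2
  E-6 → 8
  3-1 → 2

0x282F669D0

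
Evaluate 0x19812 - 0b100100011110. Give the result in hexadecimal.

0x18EF4

0b100100011110 = 0x91E in hexadecimal.
Subtract column by column in base 16:
  2-E → 4 (borrow)
  1-1-1 → F (borrow)
  8-9-1 → E (borrow)
  9-0-1 → 8
  1-0 → 1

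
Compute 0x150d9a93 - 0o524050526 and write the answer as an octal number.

0o1757244475

0x150d9a93 = 0o2503315223 in octal.
Subtract column by column in base 8:
  3-6 → 5 (borrow)
  2-2-1 → 7 (borrow)
  2-5-1 → 4 (borrow)
  5-0-1 → 4
  1-5 → 4 (borrow)
  3-0-1 → 2
  3-4 → 7 (borrow)
  0-2-1 → 5 (borrow)
  5-5-1 → 7 (borrow)
  2-0-1 → 1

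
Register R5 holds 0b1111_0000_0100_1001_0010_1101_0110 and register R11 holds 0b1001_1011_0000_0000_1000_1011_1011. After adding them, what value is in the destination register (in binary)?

Add column by column in base 2, right to left:
  0+1 = 1
  1+1 = 0 carry 1
  1+0+1 = 0 carry 1
  0+1+1 = 0 carry 1
  1+1+1 = 1 carry 1
  0+1+1 = 0 carry 1
  1+0+1 = 0 carry 1
  1+1+1 = 1 carry 1
  0+0+1 = 1
  1+0 = 1
  0+0 = 0
  0+1 = 1
  1+0 = 1
  0+0 = 0
  0+0 = 0
  1+0 = 1
  0+0 = 0
  0+0 = 0
  1+0 = 1
  0+0 = 0
  0+1 = 1
  0+1 = 1
  0+0 = 0
  0+1 = 1
  1+1 = 0 carry 1
  1+0+1 = 0 carry 1
  1+0+1 = 0 carry 1
  1+1+1 = 1 carry 1
  final carry 1

0b11000101101001001101110010001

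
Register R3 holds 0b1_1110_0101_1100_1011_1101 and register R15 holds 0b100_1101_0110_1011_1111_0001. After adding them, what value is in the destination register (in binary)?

0b11010111100100010101110

Add column by column in base 2, right to left:
  1+1 = 0 carry 1
  0+0+1 = 1
  1+0 = 1
  1+0 = 1
  1+1 = 0 carry 1
  1+1+1 = 1 carry 1
  0+1+1 = 0 carry 1
  1+1+1 = 1 carry 1
  0+1+1 = 0 carry 1
  0+1+1 = 0 carry 1
  1+0+1 = 0 carry 1
  1+1+1 = 1 carry 1
  1+0+1 = 0 carry 1
  0+1+1 = 0 carry 1
  1+1+1 = 1 carry 1
  0+0+1 = 1
  0+1 = 1
  1+0 = 1
  1+1 = 0 carry 1
  1+1+1 = 1 carry 1
  1+0+1 = 0 carry 1
  0+0+1 = 1
  0+1 = 1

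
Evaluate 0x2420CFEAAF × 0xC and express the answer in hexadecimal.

0x1B189BF0034

Multiply each base-16 digit by 12, carrying:
  F×12 = 180 → write 4 carry 11
  A×12+11 = 131 → write 3 carry 8
  A×12+8 = 128 → write 0 carry 8
  E×12+8 = 176 → write 0 carry 11
  F×12+11 = 191 → write F carry 11
  C×12+11 = 155 → write B carry 9
  0×12+9 = 9 → write 9
  2×12 = 24 → write 8 carry 1
  4×12+1 = 49 → write 1 carry 3
  2×12+3 = 27 → write B carry 1
  remaining carry: 1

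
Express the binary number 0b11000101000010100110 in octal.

Group the bits in threes: 011 000 101 000 010 100 110 → 3050246.

0o3050246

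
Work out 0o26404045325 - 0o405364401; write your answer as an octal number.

0o25776460724

Subtract column by column in base 8:
  5-1 → 4
  2-0 → 2
  3-4 → 7 (borrow)
  5-4-1 → 0
  4-6 → 6 (borrow)
  0-3-1 → 4 (borrow)
  4-5-1 → 6 (borrow)
  0-0-1 → 7 (borrow)
  4-4-1 → 7 (borrow)
  6-0-1 → 5
  2-0 → 2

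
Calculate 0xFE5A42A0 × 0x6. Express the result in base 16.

Multiply each base-16 digit by 6, carrying:
  0×6 = 0 → write 0
  A×6 = 60 → write C carry 3
  2×6+3 = 15 → write F
  4×6 = 24 → write 8 carry 1
  A×6+1 = 61 → write D carry 3
  5×6+3 = 33 → write 1 carry 2
  E×6+2 = 86 → write 6 carry 5
  F×6+5 = 95 → write F carry 5
  remaining carry: 5

0x5F61D8FC0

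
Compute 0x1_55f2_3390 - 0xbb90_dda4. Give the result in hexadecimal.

0x9a6155ec

Subtract column by column in base 16:
  0-4 → c (borrow)
  9-a-1 → e (borrow)
  3-d-1 → 5 (borrow)
  3-d-1 → 5 (borrow)
  2-0-1 → 1
  f-9 → 6
  5-b → a (borrow)
  5-b-1 → 9 (borrow)
  1-0-1 → 0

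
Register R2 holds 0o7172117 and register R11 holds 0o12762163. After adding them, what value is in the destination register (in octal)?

0o22154302

Add column by column in base 8, right to left:
  7+3 = 2 carry 1
  1+6+1 = 0 carry 1
  1+1+1 = 3
  2+2 = 4
  7+6 = 5 carry 1
  1+7+1 = 1 carry 1
  7+2+1 = 2 carry 1
  0+1+1 = 2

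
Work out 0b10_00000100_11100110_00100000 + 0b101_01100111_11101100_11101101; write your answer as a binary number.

0b111011011001101001100001101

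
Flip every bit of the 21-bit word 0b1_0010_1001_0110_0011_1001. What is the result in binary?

Invert each bit: 100101001011000111001 → 011010110100111000110.

0b011010110100111000110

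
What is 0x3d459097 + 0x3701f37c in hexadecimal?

Add column by column in base 16, right to left:
  7+c = 3 carry 1
  9+7+1 = 1 carry 1
  0+3+1 = 4
  9+f = 8 carry 1
  5+1+1 = 7
  4+0 = 4
  d+7 = 4 carry 1
  3+3+1 = 7

0x74478413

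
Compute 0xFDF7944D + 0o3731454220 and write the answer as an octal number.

0o43527366335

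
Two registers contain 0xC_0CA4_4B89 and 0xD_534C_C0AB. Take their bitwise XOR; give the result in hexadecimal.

XOR each hex digit independently (no carries):
  C^D=1, 0^5=5, C^3=F, A^4=E, 4^C=8, 4^C=8, B^0=B, 8^A=2, 9^B=2

0x15FE88B22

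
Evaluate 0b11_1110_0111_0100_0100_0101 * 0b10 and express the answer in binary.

0b11111001110100010001010

Multiply each base-2 digit by 2, carrying:
  1×2 = 2 → write 0 carry 1
  0×2+1 = 1 → write 1
  1×2 = 2 → write 0 carry 1
  0×2+1 = 1 → write 1
  0×2 = 0 → write 0
  0×2 = 0 → write 0
  1×2 = 2 → write 0 carry 1
  0×2+1 = 1 → write 1
  0×2 = 0 → write 0
  0×2 = 0 → write 0
  1×2 = 2 → write 0 carry 1
  0×2+1 = 1 → write 1
  1×2 = 2 → write 0 carry 1
  1×2+1 = 3 → write 1 carry 1
  1×2+1 = 3 → write 1 carry 1
  0×2+1 = 1 → write 1
  0×2 = 0 → write 0
  1×2 = 2 → write 0 carry 1
  1×2+1 = 3 → write 1 carry 1
  1×2+1 = 3 → write 1 carry 1
  1×2+1 = 3 → write 1 carry 1
  1×2+1 = 3 → write 1 carry 1
  remaining carry: 1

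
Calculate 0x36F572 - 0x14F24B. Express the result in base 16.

Subtract column by column in base 16:
  2-B → 7 (borrow)
  7-4-1 → 2
  5-2 → 3
  F-F → 0
  6-4 → 2
  3-1 → 2

0x220327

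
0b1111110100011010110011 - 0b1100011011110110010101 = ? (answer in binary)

Subtract column by column in base 2:
  1-1 → 0
  1-0 → 1
  0-1 → 1 (borrow)
  0-0-1 → 1 (borrow)
  1-1-1 → 1 (borrow)
  1-0-1 → 0
  0-0 → 0
  1-1 → 0
  0-1 → 1 (borrow)
  1-0-1 → 0
  1-1 → 0
  0-1 → 1 (borrow)
  0-1-1 → 0 (borrow)
  0-1-1 → 0 (borrow)
  1-0-1 → 0
  0-1 → 1 (borrow)
  1-1-1 → 1 (borrow)
  1-0-1 → 0
  1-0 → 1
  1-0 → 1
  1-1 → 0
  1-1 → 0

0b11011000100100011110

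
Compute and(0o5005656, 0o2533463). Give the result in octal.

AND each oct digit independently (no carries):
  5&2=0, 0&5=0, 0&3=0, 5&3=1, 6&4=4, 5&6=4, 6&3=2

0o0001442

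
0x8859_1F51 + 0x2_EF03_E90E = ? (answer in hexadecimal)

0x3775D085F

Add column by column in base 16, right to left:
  1+E = F
  5+0 = 5
  F+9 = 8 carry 1
  1+E+1 = 0 carry 1
  9+3+1 = D
  5+0 = 5
  8+F = 7 carry 1
  8+E+1 = 7 carry 1
  0+2+1 = 3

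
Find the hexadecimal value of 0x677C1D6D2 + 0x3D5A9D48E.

Add column by column in base 16, right to left:
  2+E = 0 carry 1
  D+8+1 = 6 carry 1
  6+4+1 = B
  D+D = A carry 1
  1+9+1 = B
  C+A = 6 carry 1
  7+5+1 = D
  7+D = 4 carry 1
  6+3+1 = A

0xA4D6BAB60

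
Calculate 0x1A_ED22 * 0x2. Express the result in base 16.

0x35DA44

Multiply each base-16 digit by 2, carrying:
  2×2 = 4 → write 4
  2×2 = 4 → write 4
  D×2 = 26 → write A carry 1
  E×2+1 = 29 → write D carry 1
  A×2+1 = 21 → write 5 carry 1
  1×2+1 = 3 → write 3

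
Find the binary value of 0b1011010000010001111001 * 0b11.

Multiply each base-2 digit by 3, carrying:
  1×3 = 3 → write 1 carry 1
  0×3+1 = 1 → write 1
  0×3 = 0 → write 0
  1×3 = 3 → write 1 carry 1
  1×3+1 = 4 → write 0 carry 2
  1×3+2 = 5 → write 1 carry 2
  1×3+2 = 5 → write 1 carry 2
  0×3+2 = 2 → write 0 carry 1
  0×3+1 = 1 → write 1
  0×3 = 0 → write 0
  1×3 = 3 → write 1 carry 1
  0×3+1 = 1 → write 1
  0×3 = 0 → write 0
  0×3 = 0 → write 0
  0×3 = 0 → write 0
  0×3 = 0 → write 0
  1×3 = 3 → write 1 carry 1
  0×3+1 = 1 → write 1
  1×3 = 3 → write 1 carry 1
  1×3+1 = 4 → write 0 carry 2
  0×3+2 = 2 → write 0 carry 1
  1×3+1 = 4 → write 0 carry 2
  remaining carry: 10

0b100001110000110101101011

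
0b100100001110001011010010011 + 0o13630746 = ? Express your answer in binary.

0o13630746 = 0b1011110011000111100110 in binary.
Add column by column in base 2, right to left:
  1+0 = 1
  1+1 = 0 carry 1
  0+1+1 = 0 carry 1
  0+0+1 = 1
  1+0 = 1
  0+1 = 1
  0+1 = 1
  1+1 = 0 carry 1
  0+1+1 = 0 carry 1
  1+0+1 = 0 carry 1
  1+0+1 = 0 carry 1
  0+0+1 = 1
  1+1 = 0 carry 1
  0+1+1 = 0 carry 1
  0+0+1 = 1
  0+0 = 0
  1+1 = 0 carry 1
  1+1+1 = 1 carry 1
  1+1+1 = 1 carry 1
  0+1+1 = 0 carry 1
  0+0+1 = 1
  0+1 = 1
  0+0 = 0
  1+0 = 1
  0+0 = 0
  0+0 = 0
  1+0 = 1

0b100101101100100100001111001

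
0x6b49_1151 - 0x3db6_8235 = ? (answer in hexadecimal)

0x2d928f1c

Subtract column by column in base 16:
  1-5 → c (borrow)
  5-3-1 → 1
  1-2 → f (borrow)
  1-8-1 → 8 (borrow)
  9-6-1 → 2
  4-b → 9 (borrow)
  b-d-1 → d (borrow)
  6-3-1 → 2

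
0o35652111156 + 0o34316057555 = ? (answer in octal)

0o72170170733

Add column by column in base 8, right to left:
  6+5 = 3 carry 1
  5+5+1 = 3 carry 1
  1+5+1 = 7
  1+7 = 0 carry 1
  1+5+1 = 7
  1+0 = 1
  2+6 = 0 carry 1
  5+1+1 = 7
  6+3 = 1 carry 1
  5+4+1 = 2 carry 1
  3+3+1 = 7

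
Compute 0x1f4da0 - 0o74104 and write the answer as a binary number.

0x1f4da0 = 0b111110100110110100000 in binary.
0o74104 = 0b111100001000100 in binary.
Subtract column by column in base 2:
  0-0 → 0
  0-0 → 0
  0-1 → 1 (borrow)
  0-0-1 → 1 (borrow)
  0-0-1 → 1 (borrow)
  1-0-1 → 0
  0-1 → 1 (borrow)
  1-0-1 → 0
  1-0 → 1
  0-0 → 0
  1-0 → 1
  1-1 → 0
  0-1 → 1 (borrow)
  0-1-1 → 0 (borrow)
  1-1-1 → 1 (borrow)
  0-0-1 → 1 (borrow)
  1-0-1 → 0
  1-0 → 1
  1-0 → 1
  1-0 → 1
  1-0 → 1

0b111101101010101011100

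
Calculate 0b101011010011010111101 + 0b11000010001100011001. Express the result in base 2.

Add column by column in base 2, right to left:
  1+1 = 0 carry 1
  0+0+1 = 1
  1+0 = 1
  1+1 = 0 carry 1
  1+1+1 = 1 carry 1
  1+0+1 = 0 carry 1
  0+0+1 = 1
  1+0 = 1
  0+1 = 1
  1+1 = 0 carry 1
  1+0+1 = 0 carry 1
  0+0+1 = 1
  0+0 = 0
  1+1 = 0 carry 1
  0+0+1 = 1
  1+0 = 1
  1+0 = 1
  0+0 = 0
  1+1 = 0 carry 1
  0+1+1 = 0 carry 1
  1+0+1 = 0 carry 1
  final carry 1

0b1000011100100111010110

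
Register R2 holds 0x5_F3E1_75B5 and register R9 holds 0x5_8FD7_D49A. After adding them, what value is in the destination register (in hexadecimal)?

0xB83B94A4F

Add column by column in base 16, right to left:
  5+A = F
  B+9 = 4 carry 1
  5+4+1 = A
  7+D = 4 carry 1
  1+7+1 = 9
  E+D = B carry 1
  3+F+1 = 3 carry 1
  F+8+1 = 8 carry 1
  5+5+1 = B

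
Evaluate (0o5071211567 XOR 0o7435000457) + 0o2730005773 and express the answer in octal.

First 0o5071211567 XOR 0o7435000457 = 0o2444211130.
Add column by column in base 8, right to left:
  0+3 = 3
  3+7 = 2 carry 1
  1+7+1 = 1 carry 1
  1+5+1 = 7
  1+0 = 1
  2+0 = 2
  4+0 = 4
  4+3 = 7
  4+7 = 3 carry 1
  2+2+1 = 5

0o5374217123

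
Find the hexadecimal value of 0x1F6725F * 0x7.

0xDBD2099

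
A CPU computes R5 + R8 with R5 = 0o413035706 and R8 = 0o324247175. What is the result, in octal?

0o737305103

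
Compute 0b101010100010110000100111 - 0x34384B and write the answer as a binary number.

0b11101011111001111011100

0x34384B = 0b1101000011100001001011 in binary.
Subtract column by column in base 2:
  1-1 → 0
  1-1 → 0
  1-0 → 1
  0-1 → 1 (borrow)
  0-0-1 → 1 (borrow)
  1-0-1 → 0
  0-1 → 1 (borrow)
  0-0-1 → 1 (borrow)
  0-0-1 → 1 (borrow)
  0-0-1 → 1 (borrow)
  1-0-1 → 0
  1-1 → 0
  0-1 → 1 (borrow)
  1-1-1 → 1 (borrow)
  0-0-1 → 1 (borrow)
  0-0-1 → 1 (borrow)
  0-0-1 → 1 (borrow)
  1-0-1 → 0
  0-1 → 1 (borrow)
  1-0-1 → 0
  0-1 → 1 (borrow)
  1-1-1 → 1 (borrow)
  0-0-1 → 1 (borrow)
  1-0-1 → 0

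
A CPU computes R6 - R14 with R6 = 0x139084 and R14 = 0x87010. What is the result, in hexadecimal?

0xb2074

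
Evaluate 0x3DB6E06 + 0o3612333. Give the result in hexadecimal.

0o3612333 = 0xF14DB in hexadecimal.
Add column by column in base 16, right to left:
  6+B = 1 carry 1
  0+D+1 = E
  E+4 = 2 carry 1
  6+1+1 = 8
  B+F = A carry 1
  D+0+1 = E
  3+0 = 3

0x3EA82E1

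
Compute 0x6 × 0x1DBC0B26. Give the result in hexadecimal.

0xB26842E4

Multiply each base-16 digit by 6, carrying:
  6×6 = 36 → write 4 carry 2
  2×6+2 = 14 → write E
  B×6 = 66 → write 2 carry 4
  0×6+4 = 4 → write 4
  C×6 = 72 → write 8 carry 4
  B×6+4 = 70 → write 6 carry 4
  D×6+4 = 82 → write 2 carry 5
  1×6+5 = 11 → write B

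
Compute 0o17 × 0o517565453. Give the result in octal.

Multiply each base-8 digit by 15, carrying:
  3×15 = 45 → write 5 carry 5
  5×15+5 = 80 → write 0 carry 10
  4×15+10 = 70 → write 6 carry 8
  5×15+8 = 83 → write 3 carry 10
  6×15+10 = 100 → write 4 carry 12
  5×15+12 = 87 → write 7 carry 10
  7×15+10 = 115 → write 3 carry 14
  1×15+14 = 29 → write 5 carry 3
  5×15+3 = 78 → write 6 carry 9
  remaining carry: 11

0o11653743605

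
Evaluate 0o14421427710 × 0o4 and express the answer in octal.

0o62106137440

Multiply each base-8 digit by 4, carrying:
  0×4 = 0 → write 0
  1×4 = 4 → write 4
  7×4 = 28 → write 4 carry 3
  7×4+3 = 31 → write 7 carry 3
  2×4+3 = 11 → write 3 carry 1
  4×4+1 = 17 → write 1 carry 2
  1×4+2 = 6 → write 6
  2×4 = 8 → write 0 carry 1
  4×4+1 = 17 → write 1 carry 2
  4×4+2 = 18 → write 2 carry 2
  1×4+2 = 6 → write 6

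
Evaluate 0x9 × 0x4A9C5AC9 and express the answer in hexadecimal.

0x29F7F3111

Multiply each base-16 digit by 9, carrying:
  9×9 = 81 → write 1 carry 5
  C×9+5 = 113 → write 1 carry 7
  A×9+7 = 97 → write 1 carry 6
  5×9+6 = 51 → write 3 carry 3
  C×9+3 = 111 → write F carry 6
  9×9+6 = 87 → write 7 carry 5
  A×9+5 = 95 → write F carry 5
  4×9+5 = 41 → write 9 carry 2
  remaining carry: 2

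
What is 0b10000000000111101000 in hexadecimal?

Group the bits into nibbles: 1000 0000 0001 1110 1000 → 801e8.

0x801e8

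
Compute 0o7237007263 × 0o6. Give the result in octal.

0o53672054062

Multiply each base-8 digit by 6, carrying:
  3×6 = 18 → write 2 carry 2
  6×6+2 = 38 → write 6 carry 4
  2×6+4 = 16 → write 0 carry 2
  7×6+2 = 44 → write 4 carry 5
  0×6+5 = 5 → write 5
  0×6 = 0 → write 0
  7×6 = 42 → write 2 carry 5
  3×6+5 = 23 → write 7 carry 2
  2×6+2 = 14 → write 6 carry 1
  7×6+1 = 43 → write 3 carry 5
  remaining carry: 5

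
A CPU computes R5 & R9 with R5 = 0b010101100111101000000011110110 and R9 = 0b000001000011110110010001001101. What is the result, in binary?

0b000001000011100000000001000100

AND bit by bit (1 only where both bits are 1):
  010101100111101000000011110110
& 000001000011110110010001001101
= 000001000011100000000001000100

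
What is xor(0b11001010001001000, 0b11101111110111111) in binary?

XOR bit by bit (1 where the bits differ):
  11001010001001000
^ 11101111110111111
= 00100101111110111

0b00100101111110111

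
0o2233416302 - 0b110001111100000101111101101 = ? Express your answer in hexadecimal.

0xC3010D5

0o2233416302 = 0x126E1CC2 in hexadecimal.
0b110001111100000101111101101 = 0x63E0BED in hexadecimal.
Subtract column by column in base 16:
  2-D → 5 (borrow)
  C-E-1 → D (borrow)
  C-B-1 → 0
  1-0 → 1
  E-E → 0
  6-3 → 3
  2-6 → C (borrow)
  1-0-1 → 0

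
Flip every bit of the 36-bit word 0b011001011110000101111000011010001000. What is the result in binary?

0b100110100001111010000111100101110111

Invert each bit: 011001011110000101111000011010001000 → 100110100001111010000111100101110111.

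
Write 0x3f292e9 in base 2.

Expand each hex digit to 4 bits: 3=0011 f=1111 2=0010 9=1001 2=0010 e=1110 9=1001.

0b11111100101001001011101001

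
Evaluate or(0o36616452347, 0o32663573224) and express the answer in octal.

OR each oct digit independently (no carries):
  3|3=3, 6|2=6, 6|6=6, 1|6=7, 6|3=7, 4|5=5, 5|7=7, 2|3=3, 3|2=3, 4|2=6, 7|4=7

0o36677573367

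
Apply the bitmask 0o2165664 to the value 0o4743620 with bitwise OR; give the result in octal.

OR each oct digit independently (no carries):
  4|2=6, 7|1=7, 4|6=6, 3|5=7, 6|6=6, 2|6=6, 0|4=4

0o6767664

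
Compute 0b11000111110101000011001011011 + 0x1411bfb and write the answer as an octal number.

0o3216721126

0b11000111110101000011001011011 = 0o3076503133 in octal.
0x1411bfb = 0o120215773 in octal.
Add column by column in base 8, right to left:
  3+3 = 6
  3+7 = 2 carry 1
  1+7+1 = 1 carry 1
  3+5+1 = 1 carry 1
  0+1+1 = 2
  5+2 = 7
  6+0 = 6
  7+2 = 1 carry 1
  0+1+1 = 2
  3+0 = 3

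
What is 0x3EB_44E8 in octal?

0o372642350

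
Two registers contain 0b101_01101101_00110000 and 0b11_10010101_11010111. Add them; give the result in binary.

0b10010000001100000111

Add column by column in base 2, right to left:
  0+1 = 1
  0+1 = 1
  0+1 = 1
  0+0 = 0
  1+1 = 0 carry 1
  1+0+1 = 0 carry 1
  0+1+1 = 0 carry 1
  0+1+1 = 0 carry 1
  1+1+1 = 1 carry 1
  0+0+1 = 1
  1+1 = 0 carry 1
  1+0+1 = 0 carry 1
  0+1+1 = 0 carry 1
  1+0+1 = 0 carry 1
  1+0+1 = 0 carry 1
  0+1+1 = 0 carry 1
  1+1+1 = 1 carry 1
  0+1+1 = 0 carry 1
  1+0+1 = 0 carry 1
  final carry 1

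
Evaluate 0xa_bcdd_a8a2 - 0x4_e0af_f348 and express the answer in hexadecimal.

Subtract column by column in base 16:
  2-8 → a (borrow)
  a-4-1 → 5
  8-3 → 5
  a-f → b (borrow)
  d-f-1 → d (borrow)
  d-a-1 → 2
  c-0 → c
  b-e → d (borrow)
  a-4-1 → 5

0x5dc2db55a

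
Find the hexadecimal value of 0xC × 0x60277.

0x481D94

Multiply each base-16 digit by 12, carrying:
  7×12 = 84 → write 4 carry 5
  7×12+5 = 89 → write 9 carry 5
  2×12+5 = 29 → write D carry 1
  0×12+1 = 1 → write 1
  6×12 = 72 → write 8 carry 4
  remaining carry: 4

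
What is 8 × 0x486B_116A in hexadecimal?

0x243588B50

Multiply each base-16 digit by 8, carrying:
  A×8 = 80 → write 0 carry 5
  6×8+5 = 53 → write 5 carry 3
  1×8+3 = 11 → write B
  1×8 = 8 → write 8
  B×8 = 88 → write 8 carry 5
  6×8+5 = 53 → write 5 carry 3
  8×8+3 = 67 → write 3 carry 4
  4×8+4 = 36 → write 4 carry 2
  remaining carry: 2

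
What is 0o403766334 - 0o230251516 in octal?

0o153514616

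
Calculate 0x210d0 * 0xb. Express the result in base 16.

0x16b8f0

Multiply each base-16 digit by 11, carrying:
  0×11 = 0 → write 0
  d×11 = 143 → write f carry 8
  0×11+8 = 8 → write 8
  1×11 = 11 → write b
  2×11 = 22 → write 6 carry 1
  remaining carry: 1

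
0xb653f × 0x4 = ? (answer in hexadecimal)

Multiply each base-16 digit by 4, carrying:
  f×4 = 60 → write c carry 3
  3×4+3 = 15 → write f
  5×4 = 20 → write 4 carry 1
  6×4+1 = 25 → write 9 carry 1
  b×4+1 = 45 → write d carry 2
  remaining carry: 2

0x2d94fc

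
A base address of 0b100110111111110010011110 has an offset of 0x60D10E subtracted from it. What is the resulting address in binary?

0b1110110010101110010000

0x60D10E = 0b11000001101000100001110 in binary.
Subtract column by column in base 2:
  0-0 → 0
  1-1 → 0
  1-1 → 0
  1-1 → 0
  1-0 → 1
  0-0 → 0
  0-0 → 0
  1-0 → 1
  0-1 → 1 (borrow)
  0-0-1 → 1 (borrow)
  1-0-1 → 0
  1-0 → 1
  1-1 → 0
  1-0 → 1
  1-1 → 0
  1-1 → 0
  1-0 → 1
  1-0 → 1
  0-0 → 0
  1-0 → 1
  1-0 → 1
  0-1 → 1 (borrow)
  0-1-1 → 0 (borrow)
  1-0-1 → 0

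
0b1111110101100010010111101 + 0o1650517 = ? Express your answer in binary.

0b10000000100001011000001100

0o1650517 = 0b1110101000101001111 in binary.
Add column by column in base 2, right to left:
  1+1 = 0 carry 1
  0+1+1 = 0 carry 1
  1+1+1 = 1 carry 1
  1+1+1 = 1 carry 1
  1+0+1 = 0 carry 1
  1+0+1 = 0 carry 1
  0+1+1 = 0 carry 1
  1+0+1 = 0 carry 1
  0+1+1 = 0 carry 1
  0+0+1 = 1
  1+0 = 1
  0+0 = 0
  0+1 = 1
  0+0 = 0
  1+1 = 0 carry 1
  1+0+1 = 0 carry 1
  0+1+1 = 0 carry 1
  1+1+1 = 1 carry 1
  0+1+1 = 0 carry 1
  1+0+1 = 0 carry 1
  1+0+1 = 0 carry 1
  1+0+1 = 0 carry 1
  1+0+1 = 0 carry 1
  1+0+1 = 0 carry 1
  1+0+1 = 0 carry 1
  final carry 1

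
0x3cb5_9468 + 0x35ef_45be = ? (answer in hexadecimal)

0x72a4da26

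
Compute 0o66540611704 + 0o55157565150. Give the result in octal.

Add column by column in base 8, right to left:
  4+0 = 4
  0+5 = 5
  7+1 = 0 carry 1
  1+5+1 = 7
  1+6 = 7
  6+5 = 3 carry 1
  0+7+1 = 0 carry 1
  4+5+1 = 2 carry 1
  5+1+1 = 7
  6+5 = 3 carry 1
  6+5+1 = 4 carry 1
  final carry 1

0o143720377054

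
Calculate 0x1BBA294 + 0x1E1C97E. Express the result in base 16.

Add column by column in base 16, right to left:
  4+E = 2 carry 1
  9+7+1 = 1 carry 1
  2+9+1 = C
  A+C = 6 carry 1
  B+1+1 = D
  B+E = 9 carry 1
  1+1+1 = 3

0x39D6C12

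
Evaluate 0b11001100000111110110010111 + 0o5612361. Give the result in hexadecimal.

0x3479288

0b11001100000111110110010111 = 0x3307d97 in hexadecimal.
0o5612361 = 0x1714f1 in hexadecimal.
Add column by column in base 16, right to left:
  7+1 = 8
  9+f = 8 carry 1
  d+4+1 = 2 carry 1
  7+1+1 = 9
  0+7 = 7
  3+1 = 4
  3+0 = 3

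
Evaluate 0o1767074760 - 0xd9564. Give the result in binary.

0o1767074760 = 0b1111110111000111100111110000 in binary.
0xd9564 = 0b11011001010101100100 in binary.
Subtract column by column in base 2:
  0-0 → 0
  0-0 → 0
  0-1 → 1 (borrow)
  0-0-1 → 1 (borrow)
  1-0-1 → 0
  1-1 → 0
  1-1 → 0
  1-0 → 1
  1-1 → 0
  0-0 → 0
  0-1 → 1 (borrow)
  1-0-1 → 0
  1-1 → 0
  1-0 → 1
  1-0 → 1
  0-1 → 1 (borrow)
  0-1-1 → 0 (borrow)
  0-0-1 → 1 (borrow)
  1-1-1 → 1 (borrow)
  1-1-1 → 1 (borrow)
  1-0-1 → 0
  0-0 → 0
  1-0 → 1
  1-0 → 1
  1-0 → 1
  1-0 → 1
  1-0 → 1
  1-0 → 1

0b1111110011101110010010001100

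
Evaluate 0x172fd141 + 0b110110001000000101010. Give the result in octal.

0o2722560553

0x172fd141 = 0o2713750501 in octal.
0b110110001000000101010 = 0o6610052 in octal.
Add column by column in base 8, right to left:
  1+2 = 3
  0+5 = 5
  5+0 = 5
  0+0 = 0
  5+1 = 6
  7+6 = 5 carry 1
  3+6+1 = 2 carry 1
  1+0+1 = 2
  7+0 = 7
  2+0 = 2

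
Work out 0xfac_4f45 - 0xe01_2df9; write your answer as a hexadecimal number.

0x1ab214c

Subtract column by column in base 16:
  5-9 → c (borrow)
  4-f-1 → 4 (borrow)
  f-d-1 → 1
  4-2 → 2
  c-1 → b
  a-0 → a
  f-e → 1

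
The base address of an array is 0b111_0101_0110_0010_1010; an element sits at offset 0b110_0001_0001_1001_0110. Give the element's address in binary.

0b11010110011111000000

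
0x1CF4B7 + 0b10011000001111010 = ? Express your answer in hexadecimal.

0b10011000001111010 = 0x1307A in hexadecimal.
Add column by column in base 16, right to left:
  7+A = 1 carry 1
  B+7+1 = 3 carry 1
  4+0+1 = 5
  F+3 = 2 carry 1
  C+1+1 = E
  1+0 = 1

0x1E2531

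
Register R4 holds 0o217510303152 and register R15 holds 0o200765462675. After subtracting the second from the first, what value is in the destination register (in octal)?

Subtract column by column in base 8:
  2-5 → 5 (borrow)
  5-7-1 → 5 (borrow)
  1-6-1 → 2 (borrow)
  3-2-1 → 0
  0-6 → 2 (borrow)
  3-4-1 → 6 (borrow)
  0-5-1 → 2 (borrow)
  1-6-1 → 2 (borrow)
  5-7-1 → 5 (borrow)
  7-0-1 → 6
  1-0 → 1
  2-2 → 0

0o16522620255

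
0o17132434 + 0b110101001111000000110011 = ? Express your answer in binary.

0o17132434 = 0b1111001011010100011100 in binary.
Add column by column in base 2, right to left:
  0+1 = 1
  0+1 = 1
  1+0 = 1
  1+0 = 1
  1+1 = 0 carry 1
  0+1+1 = 0 carry 1
  0+0+1 = 1
  0+0 = 0
  1+0 = 1
  0+0 = 0
  1+0 = 1
  0+0 = 0
  1+1 = 0 carry 1
  1+1+1 = 1 carry 1
  0+1+1 = 0 carry 1
  1+1+1 = 1 carry 1
  0+0+1 = 1
  0+0 = 0
  1+1 = 0 carry 1
  1+0+1 = 0 carry 1
  1+1+1 = 1 carry 1
  1+0+1 = 0 carry 1
  0+1+1 = 0 carry 1
  0+1+1 = 0 carry 1
  final carry 1

0b1000100011010010101001111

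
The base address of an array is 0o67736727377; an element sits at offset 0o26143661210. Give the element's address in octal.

Add column by column in base 8, right to left:
  7+0 = 7
  7+1 = 0 carry 1
  3+2+1 = 6
  7+1 = 0 carry 1
  2+6+1 = 1 carry 1
  7+6+1 = 6 carry 1
  6+3+1 = 2 carry 1
  3+4+1 = 0 carry 1
  7+1+1 = 1 carry 1
  7+6+1 = 6 carry 1
  6+2+1 = 1 carry 1
  final carry 1

0o116102610607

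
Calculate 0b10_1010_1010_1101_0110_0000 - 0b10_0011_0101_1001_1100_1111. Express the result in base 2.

0b1110101001110010001

Subtract column by column in base 2:
  0-1 → 1 (borrow)
  0-1-1 → 0 (borrow)
  0-1-1 → 0 (borrow)
  0-1-1 → 0 (borrow)
  0-0-1 → 1 (borrow)
  1-0-1 → 0
  1-1 → 0
  0-1 → 1 (borrow)
  1-1-1 → 1 (borrow)
  0-0-1 → 1 (borrow)
  1-0-1 → 0
  1-1 → 0
  0-1 → 1 (borrow)
  1-0-1 → 0
  0-1 → 1 (borrow)
  1-0-1 → 0
  0-1 → 1 (borrow)
  1-1-1 → 1 (borrow)
  0-0-1 → 1 (borrow)
  1-0-1 → 0
  0-0 → 0
  1-1 → 0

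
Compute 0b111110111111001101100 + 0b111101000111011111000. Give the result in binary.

0b1111100000110101100100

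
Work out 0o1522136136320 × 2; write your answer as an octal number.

Multiply each base-8 digit by 2, carrying:
  0×2 = 0 → write 0
  2×2 = 4 → write 4
  3×2 = 6 → write 6
  6×2 = 12 → write 4 carry 1
  3×2+1 = 7 → write 7
  1×2 = 2 → write 2
  6×2 = 12 → write 4 carry 1
  3×2+1 = 7 → write 7
  1×2 = 2 → write 2
  2×2 = 4 → write 4
  2×2 = 4 → write 4
  5×2 = 10 → write 2 carry 1
  1×2+1 = 3 → write 3

0o3244274274640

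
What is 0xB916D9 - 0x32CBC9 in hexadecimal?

Subtract column by column in base 16:
  9-9 → 0
  D-C → 1
  6-B → B (borrow)
  1-C-1 → 4 (borrow)
  9-2-1 → 6
  B-3 → 8

0x864B10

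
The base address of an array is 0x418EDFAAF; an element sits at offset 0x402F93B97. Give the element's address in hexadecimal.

Add column by column in base 16, right to left:
  F+7 = 6 carry 1
  A+9+1 = 4 carry 1
  A+B+1 = 6 carry 1
  F+3+1 = 3 carry 1
  D+9+1 = 7 carry 1
  E+F+1 = E carry 1
  8+2+1 = B
  1+0 = 1
  4+4 = 8

0x81BE73646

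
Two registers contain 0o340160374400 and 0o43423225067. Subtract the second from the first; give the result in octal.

0o274535147311

Subtract column by column in base 8:
  0-7 → 1 (borrow)
  0-6-1 → 1 (borrow)
  4-0-1 → 3
  4-5 → 7 (borrow)
  7-2-1 → 4
  3-2 → 1
  0-3 → 5 (borrow)
  6-2-1 → 3
  1-4 → 5 (borrow)
  0-3-1 → 4 (borrow)
  4-4-1 → 7 (borrow)
  3-0-1 → 2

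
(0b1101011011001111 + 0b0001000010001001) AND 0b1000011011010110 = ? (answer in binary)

Add column by column in base 2, right to left:
  1+1 = 0 carry 1
  1+0+1 = 0 carry 1
  1+0+1 = 0 carry 1
  1+1+1 = 1 carry 1
  0+0+1 = 1
  0+0 = 0
  1+0 = 1
  1+1 = 0 carry 1
  0+0+1 = 1
  1+0 = 1
  1+0 = 1
  0+0 = 0
  1+1 = 0 carry 1
  0+0+1 = 1
  1+0 = 1
  1+0 = 1
Sum = 0b1110011101011000; now AND with 0b1000011011010110:
  1110011101011000
& 1000011011010110
= 1000011001010000

0b1000011001010000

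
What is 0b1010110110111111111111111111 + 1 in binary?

0b1010110111000000000000000000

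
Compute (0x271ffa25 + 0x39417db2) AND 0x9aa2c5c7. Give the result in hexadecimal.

Add column by column in base 16, right to left:
  5+2 = 7
  2+b = d
  a+d = 7 carry 1
  f+7+1 = 7 carry 1
  f+1+1 = 1 carry 1
  1+4+1 = 6
  7+9 = 0 carry 1
  2+3+1 = 6
Sum = 0x606177d7; now AND with 0x9aa2c5c7:
  6&9=0, 0&a=0, 6&a=2, 1&2=0, 7&c=4, 7&5=5, d&c=c, 7&7=7

0x2045c7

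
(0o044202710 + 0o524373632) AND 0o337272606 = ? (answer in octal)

0o130072402

Add column by column in base 8, right to left:
  0+2 = 2
  1+3 = 4
  7+6 = 5 carry 1
  2+3+1 = 6
  0+7 = 7
  2+3 = 5
  4+4 = 0 carry 1
  4+2+1 = 7
  0+5 = 5
Sum = 0o570576542; now AND with 0o337272606:
  5&3=1, 7&3=3, 0&7=0, 5&2=0, 7&7=7, 6&2=2, 5&6=4, 4&0=0, 2&6=2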